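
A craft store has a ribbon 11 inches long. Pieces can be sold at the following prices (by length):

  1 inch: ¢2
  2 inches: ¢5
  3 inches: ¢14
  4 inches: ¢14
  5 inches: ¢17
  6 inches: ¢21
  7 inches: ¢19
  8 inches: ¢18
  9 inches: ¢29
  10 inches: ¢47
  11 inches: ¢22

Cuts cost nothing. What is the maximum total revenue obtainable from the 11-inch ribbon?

Build r[k] bottom-up: r[k] = max over allowed piece i of (p[i] + r[k−i]).
r[1] = 2
r[2] = max(2+2, 5+0) = 5
r[3] = max(2+5, 5+2, 14+0) = 14
r[4] = max(2+14, 5+5, 14+2, 14+0) = 16
r[5] = max(2+16, 5+14, 14+5, 14+2, 17+0) = 19
r[6] = max(2+19, 5+16, 14+14, 14+5, 17+2, 21+0) = 28
r[7] = max(2+28, 5+19, 14+16, …, 21+2, 19+0) = 30
r[8] = max(2+30, 5+28, 14+19, …, 19+2, 18+0) = 33
r[9] = max(2+33, 5+30, 14+28, …, 18+2, 29+0) = 42
r[10] = max(2+42, 5+33, 14+30, …, 29+2, 47+0) = 47
r[11] = max(2+47, 5+42, 14+33, …, 47+2, 22+0) = 49
One optimal cutting: 10 + 1 → ¢47 + ¢2 = ¢49.

49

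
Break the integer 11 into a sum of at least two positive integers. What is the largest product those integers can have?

Fill g[k] for k=2..11: at each k try every first piece i and multiply by the better of (k−i) uncut or g[k−i].
Small cases: g[2]=1, g[3]=2, g[4]=4, g[5]=6.
g[6] = max(1*6, 2*4, 3*3, 4*2, 5*1) = 9
g[7] = max(1*9, 2*6, 3*4, 4*3, 5*2, 6*1) = 12
g[8] = max(1*12, 2*9, 3*6, …, 6*2, 7*1) = 18
g[9] = max(1*18, 2*12, 3*9, …, 7*2, 8*1) = 27
g[10] = max(1*27, 2*18, 3*12, …, 8*2, 9*1) = 36
g[11] = max(1*36, 2*27, 3*18, …, 9*2, 10*1) = 54
One optimal split: 3 + 3 + 3 + 2; product 3*3*3*2 = 54.

54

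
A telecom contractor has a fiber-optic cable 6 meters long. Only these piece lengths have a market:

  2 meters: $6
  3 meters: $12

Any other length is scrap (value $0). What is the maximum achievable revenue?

24

Let f[k] be the best obtainable value from length k. For each k, try every first piece i and keep the best of price[i] + f[k−i].
f[1] = 0
f[2] = 6
f[3] = max(6+0, 12+0) = 12
f[4] = max(6+6, 12+0) = 12
f[5] = max(6+12, 12+6) = 18
f[6] = max(6+12, 12+12) = 24
One optimal cutting: 3 + 3 → $24.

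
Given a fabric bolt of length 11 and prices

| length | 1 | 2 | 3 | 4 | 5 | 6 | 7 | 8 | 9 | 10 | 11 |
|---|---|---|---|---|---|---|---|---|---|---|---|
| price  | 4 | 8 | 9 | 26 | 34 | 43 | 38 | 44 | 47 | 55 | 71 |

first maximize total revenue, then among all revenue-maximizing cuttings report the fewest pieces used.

Let r[k] be the best obtainable value from length k. For each k, try every first piece i and keep the best of price[i] + r[k−i].
r[1] = 4
r[2] = 8  (first piece 1, then r[1]=4)
r[3] = 12  (first piece 1, then r[2]=8)
r[4] = 26
r[5] = 34
r[6] = 43
r[7] = 47  (first piece 1, then r[6]=43)
r[8] = 52  (first piece 4, then r[4]=26)
r[9] = 60  (first piece 4, then r[5]=34)
r[10] = 69  (first piece 4, then r[6]=43)
r[11] = 77  (first piece 5, then r[6]=43)
Maximum revenue is $77.
Now minimize piece count subject to staying optimal: for each k, pieces[k] = 1 + min over i with p[i]+r[k−i]=r[k] of pieces[k−i].
pieces[8] = 2
pieces[9] = 2
pieces[10] = 2
pieces[11] = 2

2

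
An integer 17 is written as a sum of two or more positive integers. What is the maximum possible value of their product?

486

Let P[k] be the best product for length k (with at least one cut). For each first piece i, the rest contributes max(k−i, P[k−i]).
P[2] = 1×max(1,0) = 1×1 = 1
P[3] = max(1×2, 2×1) = 2
P[4] = max(1×3, 2×2, 3×1) = 4
P[5] = max(1×4, 2×3, 3×2, 4×1) = 6
P[6] = max(1×6, 2×4, 3×3, 4×2, 5×1) = 9
P[7] = max(1×9, 2×6, 3×4, 4×3, 5×2, 6×1) = 12
P[8] = max(1×12, 2×9, 3×6, …, 6×2, 7×1) = 18
P[9] = max(1×18, 2×12, 3×9, …, 7×2, 8×1) = 27
P[10] = max(1×27, 2×18, 3×12, …, 8×2, 9×1) = 36
P[11] = max(1×36, 2×27, 3×18, …, 9×2, 10×1) = 54
P[12] = max(1×54, 2×36, 3×27, …, 10×2, 11×1) = 81
P[13] = max(1×81, 2×54, 3×36, …, 11×2, 12×1) = 108
P[14] = max(1×108, 2×81, 3×54, …, 12×2, 13×1) = 162
P[15] = max(1×162, 2×108, 3×81, …, 13×2, 14×1) = 243
P[16] = max(1×243, 2×162, 3×108, …, 14×2, 15×1) = 324
P[17] = max(1×324, 2×243, 3×162, …, 15×2, 16×1) = 486
One optimal split: 3 + 3 + 3 + 3 + 3 + 2; product 3×3×3×3×3×2 = 486.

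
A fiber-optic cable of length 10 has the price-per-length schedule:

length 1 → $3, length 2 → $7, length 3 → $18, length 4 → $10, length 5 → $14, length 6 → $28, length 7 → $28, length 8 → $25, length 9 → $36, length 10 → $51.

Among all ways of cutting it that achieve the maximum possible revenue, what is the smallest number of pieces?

Build r[k] bottom-up: r[k] = max over allowed piece i of (p[i] + r[k−i]).
r[1] = 3
r[2] = max(3+3, 7+0) = 7
r[3] = max(3+7, 7+3, 18+0) = 18
r[4] = max(3+18, 7+7, 18+3, 10+0) = 21
r[5] = max(3+21, 7+18, 18+7, 10+3, 14+0) = 25
r[6] = max(3+25, 7+21, 18+18, 10+7, 14+3, 28+0) = 36
r[7] = max(3+36, 7+25, 18+21, …, 28+3, 28+0) = 39
r[8] = max(3+39, 7+36, 18+25, …, 28+3, 25+0) = 43
r[9] = max(3+43, 7+39, 18+36, …, 25+3, 36+0) = 54
r[10] = max(3+54, 7+43, 18+39, …, 36+3, 51+0) = 57
Maximum revenue is $57.
Now minimize piece count subject to staying optimal: for each k, pieces[k] = 1 + min over i with p[i]+r[k−i]=r[k] of pieces[k−i].
pieces[7] = 3
pieces[8] = 3
pieces[9] = 3
pieces[10] = 4

4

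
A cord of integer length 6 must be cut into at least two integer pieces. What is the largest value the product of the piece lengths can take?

9

Let g[k] be the best product for length k (with at least one cut). For each first piece i, the rest contributes max(k−i, g[k−i]).
g[2] = 1·max(1,0) = 1·1 = 1
g[3] = 1·max(2,1) = 1·2 = 2
g[4] = 2·max(2,1) = 2·2 = 4
g[5] = 2·max(3,2) = 2·3 = 6
g[6] = 3·max(3,2) = 3·3 = 9
One optimal split: 3 + 3; product 3·3 = 9.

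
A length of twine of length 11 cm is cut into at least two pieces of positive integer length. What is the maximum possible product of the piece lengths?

54

Fill g[k] for k=2..11: at each k try every first piece i and multiply by the better of (k−i) uncut or g[k−i].
g[2] = 1·max(1,0) = 1·1 = 1
g[3] = max(1·2, 2·1) = 2
g[4] = max(1·3, 2·2, 3·1) = 4
g[5] = max(1·4, 2·3, 3·2, 4·1) = 6
g[6] = max(1·6, 2·4, 3·3, 4·2, 5·1) = 9
g[7] = max(1·9, 2·6, 3·4, 4·3, 5·2, 6·1) = 12
g[8] = max(1·12, 2·9, 3·6, …, 6·2, 7·1) = 18
g[9] = max(1·18, 2·12, 3·9, …, 7·2, 8·1) = 27
g[10] = max(1·27, 2·18, 3·12, …, 8·2, 9·1) = 36
g[11] = max(1·36, 2·27, 3·18, …, 9·2, 10·1) = 54
One optimal split: 3 + 3 + 3 + 2; product 3·3·3·2 = 54.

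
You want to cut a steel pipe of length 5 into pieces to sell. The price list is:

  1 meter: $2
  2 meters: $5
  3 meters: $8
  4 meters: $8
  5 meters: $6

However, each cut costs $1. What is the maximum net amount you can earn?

12

Consider every possible first cut. net[k] is the best of p[i]+net[k−i] over all sellable i≤k, charging 1 whenever i<k.
net[1] = 2
net[2] = max(2+2-1, 5+0) = 5
net[3] = max(2+5-1, 5+2-1, 8+0) = 8
net[4] = max(2+8-1, 5+5-1, 8+2-1, 8+0) = 9
net[5] = max(2+9-1, 5+8-1, 8+5-1, 8+2-1, 6+0) = 12
One optimal plan: pieces 3 + 2 (1 cut) → $13 − $1 = $12.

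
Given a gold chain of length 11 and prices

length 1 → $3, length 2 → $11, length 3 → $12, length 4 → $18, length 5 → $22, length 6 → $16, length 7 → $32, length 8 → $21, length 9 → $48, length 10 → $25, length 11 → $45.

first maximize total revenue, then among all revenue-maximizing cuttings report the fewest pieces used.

2

Consider every possible first cut. r[k] is the best of p[i]+r[k−i] over all sellable i≤k.
r[1] = 3
r[2] = max(3+3, 11+0) = 11
r[3] = max(3+11, 11+3, 12+0) = 14
r[4] = max(3+14, 11+11, 12+3, 18+0) = 22
r[5] = max(3+22, 11+14, 12+11, 18+3, 22+0) = 25
r[6] = max(3+25, 11+22, 12+14, 18+11, 22+3, 16+0) = 33
r[7] = max(3+33, 11+25, 12+22, …, 16+3, 32+0) = 36
r[8] = max(3+36, 11+33, 12+25, …, 32+3, 21+0) = 44
r[9] = max(3+44, 11+36, 12+33, …, 21+3, 48+0) = 48
r[10] = max(3+48, 11+44, 12+36, …, 48+3, 25+0) = 55
r[11] = max(3+55, 11+48, 12+44, …, 25+3, 45+0) = 59
Maximum revenue is $59.
Now minimize piece count subject to staying optimal: for each k, pieces[k] = 1 + min over i with p[i]+r[k−i]=r[k] of pieces[k−i].
pieces[8] = 4
pieces[9] = 1
pieces[10] = 5
pieces[11] = 2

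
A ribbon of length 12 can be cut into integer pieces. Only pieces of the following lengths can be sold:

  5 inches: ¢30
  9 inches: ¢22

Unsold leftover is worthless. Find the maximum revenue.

60

Let f[k] be the best obtainable value from length k. For each k, try every first piece i and keep the best of price[i] + f[k−i].
f[1] = 0
f[2] = 0
f[3] = 0
f[4] = 0
f[5] = 30
f[6] = 30
f[7] = 30
f[8] = 30
f[9] = max(30+0, 22+0) = 30
f[10] = max(30+30, 22+0) = 60
f[11] = max(30+30, 22+0) = 60
f[12] = max(30+30, 22+0) = 60
One optimal cutting: pieces 5 + 5 with 2 inches of scrap → ¢60.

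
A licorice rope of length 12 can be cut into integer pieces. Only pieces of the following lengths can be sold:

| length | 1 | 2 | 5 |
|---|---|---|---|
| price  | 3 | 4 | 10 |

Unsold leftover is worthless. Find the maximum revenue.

36

Let r[k] be the best obtainable value from length k. For each k, try every first piece i and keep the best of price[i] + r[k−i].
r[1] = 3
r[2] = 6  (first piece 1, then r[1]=3)
r[3] = 9  (first piece 1, then r[2]=6)
r[4] = 12  (first piece 1, then r[3]=9)
r[5] = 15  (first piece 1, then r[4]=12)
r[6] = 18  (first piece 1, then r[5]=15)
r[7] = 21  (first piece 1, then r[6]=18)
r[8] = 24  (first piece 1, then r[7]=21)
r[9] = 27  (first piece 1, then r[8]=24)
r[10] = 30  (first piece 1, then r[9]=27)
r[11] = 33  (first piece 1, then r[10]=30)
r[12] = 36  (first piece 1, then r[11]=33)
One optimal cutting: 1 + 1 + 1 + 1 + 1 + 1 + 1 + 1 + 1 + 1 + 1 + 1 → ¢36.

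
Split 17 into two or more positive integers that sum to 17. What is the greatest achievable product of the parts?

486

Fill g[k] for k=2..17: at each k try every first piece i and multiply by the better of (k−i) uncut or g[k−i].
g[2] = 1·max(1,0) = 1·1 = 1
g[3] = 1·max(2,1) = 1·2 = 2
g[4] = 2·max(2,1) = 2·2 = 4
g[5] = 2·max(3,2) = 2·3 = 6
g[6] = 3·max(3,2) = 3·3 = 9
g[7] = 2·max(5,6) = 2·6 = 12
g[8] = 2·max(6,9) = 2·9 = 18
g[9] = 3·max(6,9) = 3·9 = 27
g[10] = 2·max(8,18) = 2·18 = 36
g[11] = 2·max(9,27) = 2·27 = 54
g[12] = 3·max(9,27) = 3·27 = 81
g[13] = 2·max(11,54) = 2·54 = 108
g[14] = 2·max(12,81) = 2·81 = 162
g[15] = 3·max(12,81) = 3·81 = 243
g[16] = 2·max(14,162) = 2·162 = 324
g[17] = 2·max(15,243) = 2·243 = 486
One optimal split: 3 + 3 + 3 + 3 + 3 + 2; product 3·3·3·3·3·2 = 486.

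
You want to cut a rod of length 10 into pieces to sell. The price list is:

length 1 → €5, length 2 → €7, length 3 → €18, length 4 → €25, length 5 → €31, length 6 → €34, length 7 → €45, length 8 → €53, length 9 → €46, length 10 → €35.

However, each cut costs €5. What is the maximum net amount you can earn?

Consider every possible first cut. v[k] is the best of p[i]+v[k−i] over all sellable i≤k, charging 5 whenever i<k.
v[1] = 5
v[2] = max(5+5-5, 7+0) = 7
v[3] = max(5+7-5, 7+5-5, 18+0) = 18
v[4] = max(5+18-5, 7+7-5, 18+5-5, 25+0) = 25
v[5] = max(5+25-5, 7+18-5, 18+7-5, 25+5-5, 31+0) = 31
v[6] = max(5+31-5, 7+25-5, 18+18-5, 25+7-5, 31+5-5, 34+0) = 34
v[7] = max(5+34-5, 7+31-5, 18+25-5, …, 34+5-5, 45+0) = 45
v[8] = max(5+45-5, 7+34-5, 18+31-5, …, 45+5-5, 53+0) = 53
v[9] = max(5+53-5, 7+45-5, 18+34-5, …, 53+5-5, 46+0) = 53
v[10] = max(5+53-5, 7+53-5, 18+45-5, …, 46+5-5, 35+0) = 58
One optimal plan: pieces 7 + 3 (1 cut) → €63 − €5 = €58.

58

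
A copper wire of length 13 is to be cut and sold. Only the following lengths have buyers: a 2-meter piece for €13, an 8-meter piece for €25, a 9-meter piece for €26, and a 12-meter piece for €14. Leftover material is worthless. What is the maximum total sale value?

Let best[k] be the best obtainable value from length k. For each k, try every first piece i and keep the best of price[i] + best[k−i].
best[1] = 0
best[2] = 13
best[3] = 13
best[4] = 26  (first piece 2, then best[2]=13)
best[5] = 26
best[6] = 39  (first piece 2, then best[4]=26)
best[7] = 39
best[8] = 52  (first piece 2, then best[6]=39)
best[9] = 52
best[10] = 65  (first piece 2, then best[8]=52)
best[11] = 65
best[12] = 78  (first piece 2, then best[10]=65)
best[13] = 78
One optimal cutting: pieces 2 + 2 + 2 + 2 + 2 + 2 with 1 meter of scrap → €78.

78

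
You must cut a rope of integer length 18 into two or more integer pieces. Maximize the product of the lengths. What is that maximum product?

Fill P[k] for k=2..18: at each k try every first piece i and multiply by the better of (k−i) uncut or P[k−i].
P[2] = 1·max(1,0) = 1·1 = 1
P[3] = max(1·2, 2·1) = 2
P[4] = max(1·3, 2·2, 3·1) = 4
P[5] = max(1·4, 2·3, 3·2, 4·1) = 6
P[6] = max(1·6, 2·4, 3·3, 4·2, 5·1) = 9
P[7] = max(1·9, 2·6, 3·4, 4·3, 5·2, 6·1) = 12
P[8] = max(1·12, 2·9, 3·6, …, 6·2, 7·1) = 18
P[9] = max(1·18, 2·12, 3·9, …, 7·2, 8·1) = 27
P[10] = max(1·27, 2·18, 3·12, …, 8·2, 9·1) = 36
P[11] = max(1·36, 2·27, 3·18, …, 9·2, 10·1) = 54
P[12] = max(1·54, 2·36, 3·27, …, 10·2, 11·1) = 81
P[13] = max(1·81, 2·54, 3·36, …, 11·2, 12·1) = 108
P[14] = max(1·108, 2·81, 3·54, …, 12·2, 13·1) = 162
P[15] = max(1·162, 2·108, 3·81, …, 13·2, 14·1) = 243
P[16] = max(1·243, 2·162, 3·108, …, 14·2, 15·1) = 324
P[17] = max(1·324, 2·243, 3·162, …, 15·2, 16·1) = 486
P[18] = max(1·486, 2·324, 3·243, …, 16·2, 17·1) = 729
One optimal split: 3 + 3 + 3 + 3 + 3 + 3; product 3·3·3·3·3·3 = 729.

729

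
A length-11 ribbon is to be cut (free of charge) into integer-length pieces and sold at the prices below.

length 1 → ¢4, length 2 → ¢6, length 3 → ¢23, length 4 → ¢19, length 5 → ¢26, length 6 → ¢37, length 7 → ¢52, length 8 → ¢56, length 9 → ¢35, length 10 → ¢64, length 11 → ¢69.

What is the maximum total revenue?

Consider every possible first cut. R[k] is the best of p[i]+R[k−i] over all sellable i≤k.
R[1] = 4
R[2] = max(4+4, 6+0) = 8
R[3] = max(4+8, 6+4, 23+0) = 23
R[4] = max(4+23, 6+8, 23+4, 19+0) = 27
R[5] = max(4+27, 6+23, 23+8, 19+4, 26+0) = 31
R[6] = max(4+31, 6+27, 23+23, 19+8, 26+4, 37+0) = 46
R[7] = max(4+46, 6+31, 23+27, …, 37+4, 52+0) = 52
R[8] = max(4+52, 6+46, 23+31, …, 52+4, 56+0) = 56
R[9] = max(4+56, 6+52, 23+46, …, 56+4, 35+0) = 69
R[10] = max(4+69, 6+56, 23+52, …, 35+4, 64+0) = 75
R[11] = max(4+75, 6+69, 23+56, …, 64+4, 69+0) = 79
One optimal cutting: 7 + 3 + 1 → ¢52 + ¢23 + ¢4 = ¢79.

79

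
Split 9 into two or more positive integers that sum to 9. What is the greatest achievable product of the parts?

27

Let m[k] be the best product for length k (with at least one cut). For each first piece i, the rest contributes max(k−i, m[k−i]).
m[2] = 1·max(1,0) = 1·1 = 1
m[3] = 1·max(2,1) = 1·2 = 2
m[4] = 2·max(2,1) = 2·2 = 4
m[5] = 2·max(3,2) = 2·3 = 6
m[6] = 3·max(3,2) = 3·3 = 9
m[7] = 2·max(5,6) = 2·6 = 12
m[8] = 2·max(6,9) = 2·9 = 18
m[9] = 3·max(6,9) = 3·9 = 27
One optimal split: 3 + 3 + 3; product 3·3·3 = 27.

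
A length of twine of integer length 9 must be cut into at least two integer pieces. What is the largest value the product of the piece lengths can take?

27

Fill f[k] for k=2..9: at each k try every first piece i and multiply by the better of (k−i) uncut or f[k−i].
Small cases: f[2]=1, f[3]=2.
f[4] = max(1×3, 2×2, 3×1) = 4
f[5] = max(1×4, 2×3, 3×2, 4×1) = 6
f[6] = max(1×6, 2×4, 3×3, 4×2, 5×1) = 9
f[7] = max(1×9, 2×6, 3×4, 4×3, 5×2, 6×1) = 12
f[8] = max(1×12, 2×9, 3×6, …, 6×2, 7×1) = 18
f[9] = max(1×18, 2×12, 3×9, …, 7×2, 8×1) = 27
One optimal split: 3 + 3 + 3; product 3×3×3 = 27.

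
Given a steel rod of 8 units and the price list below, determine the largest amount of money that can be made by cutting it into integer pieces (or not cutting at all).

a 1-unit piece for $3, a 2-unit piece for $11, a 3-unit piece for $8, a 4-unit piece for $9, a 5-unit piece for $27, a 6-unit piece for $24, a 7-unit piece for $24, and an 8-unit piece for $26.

44

Consider every possible first cut. R[k] is the best of p[i]+R[k−i] over all sellable i≤k.
R[1] = 3
R[2] = 11
R[3] = 14  (first piece 1, then R[2]=11)
R[4] = 22  (first piece 2, then R[2]=11)
R[5] = 27
R[6] = 33  (first piece 2, then R[4]=22)
R[7] = 38  (first piece 2, then R[5]=27)
R[8] = 44  (first piece 2, then R[6]=33)
One optimal cutting: 2 + 2 + 2 + 2 → $11 + $11 + $11 + $11 = $44.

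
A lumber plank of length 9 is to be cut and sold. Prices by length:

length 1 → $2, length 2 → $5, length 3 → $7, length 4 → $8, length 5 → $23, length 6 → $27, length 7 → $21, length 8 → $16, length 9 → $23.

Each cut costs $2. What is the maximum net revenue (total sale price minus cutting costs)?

Let v[k] be the best obtainable value from length k. For each k, try every first piece i and keep the best of price[i] + v[k−i] minus the 2 cut fee when i<k.
v[1] = 2
v[2] = max(2+2-2, 5+0) = 5
v[3] = max(2+5-2, 5+2-2, 7+0) = 7
v[4] = max(2+7-2, 5+5-2, 7+2-2, 8+0) = 8
v[5] = max(2+8-2, 5+7-2, 7+5-2, 8+2-2, 23+0) = 23
v[6] = max(2+23-2, 5+8-2, 7+7-2, 8+5-2, 23+2-2, 27+0) = 27
v[7] = max(2+27-2, 5+23-2, 7+8-2, …, 27+2-2, 21+0) = 27
v[8] = max(2+27-2, 5+27-2, 7+23-2, …, 21+2-2, 16+0) = 30
v[9] = max(2+30-2, 5+27-2, 7+27-2, …, 16+2-2, 23+0) = 32
One optimal plan: pieces 6 + 3 (1 cut) → $34 − $2 = $32.

32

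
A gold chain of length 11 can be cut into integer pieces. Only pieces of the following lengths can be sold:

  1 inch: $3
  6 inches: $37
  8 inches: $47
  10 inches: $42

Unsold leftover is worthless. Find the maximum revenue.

Consider every possible first cut. f[k] is the best of p[i]+f[k−i] over all sellable i≤k.
f[1] = 3
f[2] = 6  (first piece 1, then f[1]=3)
f[3] = 9  (first piece 1, then f[2]=6)
f[4] = 12  (first piece 1, then f[3]=9)
f[5] = 15  (first piece 1, then f[4]=12)
f[6] = max(3+15, 37+0) = 37
f[7] = max(3+37, 37+3) = 40
f[8] = max(3+40, 37+6, 47+0) = 47
f[9] = max(3+47, 37+9, 47+3) = 50
f[10] = max(3+50, 37+12, 47+6, 42+0) = 53
f[11] = max(3+53, 37+15, 47+9, 42+3) = 56
One optimal cutting: 8 + 1 + 1 + 1 → $56.

56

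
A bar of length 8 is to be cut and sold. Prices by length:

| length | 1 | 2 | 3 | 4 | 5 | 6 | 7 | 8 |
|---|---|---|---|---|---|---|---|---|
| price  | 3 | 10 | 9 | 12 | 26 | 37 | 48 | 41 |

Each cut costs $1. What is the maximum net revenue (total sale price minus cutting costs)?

50

Consider every possible first cut. net[k] is the best of p[i]+net[k−i] over all sellable i≤k, charging 1 whenever i<k.
net[1] = 3
net[2] = 10
net[3] = 12  (first piece 1, then net[2]=10)
net[4] = 19  (first piece 2, then net[2]=10)
net[5] = 26
net[6] = 37
net[7] = 48
net[8] = 50  (first piece 1, then net[7]=48)
One optimal plan: pieces 7 + 1 (1 cut) → $51 − $1 = $50.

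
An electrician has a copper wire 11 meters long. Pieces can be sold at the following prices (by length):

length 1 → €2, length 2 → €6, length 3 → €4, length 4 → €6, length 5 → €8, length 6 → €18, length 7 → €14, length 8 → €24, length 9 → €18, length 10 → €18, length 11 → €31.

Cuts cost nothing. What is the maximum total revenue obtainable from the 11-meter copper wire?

Consider every possible first cut. r[k] is the best of p[i]+r[k−i] over all sellable i≤k.
r[1] = 2
r[2] = 6
r[3] = 8  (first piece 1, then r[2]=6)
r[4] = 12  (first piece 2, then r[2]=6)
r[5] = 14  (first piece 1, then r[4]=12)
r[6] = 18  (first piece 2, then r[4]=12)
r[7] = 20  (first piece 1, then r[6]=18)
r[8] = 24  (first piece 2, then r[6]=18)
r[9] = 26  (first piece 1, then r[8]=24)
r[10] = 30  (first piece 2, then r[8]=24)
r[11] = 32  (first piece 1, then r[10]=30)
One optimal cutting: 2 + 2 + 2 + 2 + 2 + 1 → €6 + €6 + €6 + €6 + €6 + €2 = €32.

32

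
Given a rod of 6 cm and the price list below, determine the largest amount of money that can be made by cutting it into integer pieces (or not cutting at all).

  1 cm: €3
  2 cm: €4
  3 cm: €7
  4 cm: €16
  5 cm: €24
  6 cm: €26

27

Consider every possible first cut. r[k] is the best of p[i]+r[k−i] over all sellable i≤k.
r[1] = 3
r[2] = max(3+3, 4+0) = 6
r[3] = max(3+6, 4+3, 7+0) = 9
r[4] = max(3+9, 4+6, 7+3, 16+0) = 16
r[5] = max(3+16, 4+9, 7+6, 16+3, 24+0) = 24
r[6] = max(3+24, 4+16, 7+9, 16+6, 24+3, 26+0) = 27
One optimal cutting: 5 + 1 → €24 + €3 = €27.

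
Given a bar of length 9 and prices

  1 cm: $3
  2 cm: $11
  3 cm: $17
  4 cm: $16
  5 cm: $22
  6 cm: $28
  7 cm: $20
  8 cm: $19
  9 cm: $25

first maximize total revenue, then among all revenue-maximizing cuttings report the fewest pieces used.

Consider every possible first cut. r[k] is the best of p[i]+r[k−i] over all sellable i≤k.
r[1] = 3
r[2] = 11
r[3] = 17
r[4] = 22  (first piece 2, then r[2]=11)
r[5] = 28  (first piece 2, then r[3]=17)
r[6] = 34  (first piece 3, then r[3]=17)
r[7] = 39  (first piece 2, then r[5]=28)
r[8] = 45  (first piece 2, then r[6]=34)
r[9] = 51  (first piece 3, then r[6]=34)
Maximum revenue is $51.
Now minimize piece count subject to staying optimal: for each k, pieces[k] = 1 + min over i with p[i]+r[k−i]=r[k] of pieces[k−i].
pieces[6] = 2
pieces[7] = 3
pieces[8] = 3
pieces[9] = 3

3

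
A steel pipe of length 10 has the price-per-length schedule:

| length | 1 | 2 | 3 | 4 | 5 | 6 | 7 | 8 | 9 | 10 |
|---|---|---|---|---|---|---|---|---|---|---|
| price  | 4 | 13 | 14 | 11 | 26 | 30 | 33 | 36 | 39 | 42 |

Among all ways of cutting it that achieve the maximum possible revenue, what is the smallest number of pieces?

5

Consider every possible first cut. r[k] is the best of p[i]+r[k−i] over all sellable i≤k.
r[1] = 4
r[2] = 13
r[3] = 17  (first piece 1, then r[2]=13)
r[4] = 26  (first piece 2, then r[2]=13)
r[5] = 30  (first piece 1, then r[4]=26)
r[6] = 39  (first piece 2, then r[4]=26)
r[7] = 43  (first piece 1, then r[6]=39)
r[8] = 52  (first piece 2, then r[6]=39)
r[9] = 56  (first piece 1, then r[8]=52)
r[10] = 65  (first piece 2, then r[8]=52)
Maximum revenue is $65.
Now minimize piece count subject to staying optimal: for each k, pieces[k] = 1 + min over i with p[i]+r[k−i]=r[k] of pieces[k−i].
pieces[7] = 4
pieces[8] = 4
pieces[9] = 5
pieces[10] = 5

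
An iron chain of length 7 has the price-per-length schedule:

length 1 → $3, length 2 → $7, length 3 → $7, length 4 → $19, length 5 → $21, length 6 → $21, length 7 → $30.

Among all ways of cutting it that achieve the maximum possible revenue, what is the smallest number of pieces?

1

Let r[k] be the best obtainable value from length k. For each k, try every first piece i and keep the best of price[i] + r[k−i].
r[1] = 3
r[2] = 7
r[3] = 10  (first piece 1, then r[2]=7)
r[4] = 19
r[5] = 22  (first piece 1, then r[4]=19)
r[6] = 26  (first piece 2, then r[4]=19)
r[7] = 30
Maximum revenue is $30.
Now minimize piece count subject to staying optimal: for each k, pieces[k] = 1 + min over i with p[i]+r[k−i]=r[k] of pieces[k−i].
pieces[4] = 1
pieces[5] = 2
pieces[6] = 2
pieces[7] = 1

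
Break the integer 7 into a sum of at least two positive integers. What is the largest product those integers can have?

12

Define g[k] = max over 1≤i<k of i · max(k−i, g[k−i]); the inner max lets the remainder stay uncut if that's better.
g[2] = 1·max(1,0) = 1·1 = 1
g[3] = max(1·2, 2·1) = 2
g[4] = max(1·3, 2·2, 3·1) = 4
g[5] = max(1·4, 2·3, 3·2, 4·1) = 6
g[6] = max(1·6, 2·4, 3·3, 4·2, 5·1) = 9
g[7] = max(1·9, 2·6, 3·4, 4·3, 5·2, 6·1) = 12
One optimal split: 3 + 2 + 2; product 3·2·2 = 12.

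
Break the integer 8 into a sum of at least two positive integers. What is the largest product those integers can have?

Let prod[k] be the best product for length k (with at least one cut). For each first piece i, the rest contributes max(k−i, prod[k−i]).
Small cases: prod[2]=1.
prod[3] = 1*max(2,1) = 1*2 = 2
prod[4] = 2*max(2,1) = 2*2 = 4
prod[5] = 2*max(3,2) = 2*3 = 6
prod[6] = 3*max(3,2) = 3*3 = 9
prod[7] = 2*max(5,6) = 2*6 = 12
prod[8] = 2*max(6,9) = 2*9 = 18
One optimal split: 3 + 3 + 2; product 3*3*2 = 18.

18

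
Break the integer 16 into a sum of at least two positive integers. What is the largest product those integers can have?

Let prod[k] be the best product for length k (with at least one cut). For each first piece i, the rest contributes max(k−i, prod[k−i]).
prod[2] = 1·max(1,0) = 1·1 = 1
prod[3] = 1·max(2,1) = 1·2 = 2
prod[4] = 2·max(2,1) = 2·2 = 4
prod[5] = 2·max(3,2) = 2·3 = 6
prod[6] = 3·max(3,2) = 3·3 = 9
prod[7] = 2·max(5,6) = 2·6 = 12
prod[8] = 2·max(6,9) = 2·9 = 18
prod[9] = 3·max(6,9) = 3·9 = 27
prod[10] = 2·max(8,18) = 2·18 = 36
prod[11] = 2·max(9,27) = 2·27 = 54
prod[12] = 3·max(9,27) = 3·27 = 81
prod[13] = 2·max(11,54) = 2·54 = 108
prod[14] = 2·max(12,81) = 2·81 = 162
prod[15] = 3·max(12,81) = 3·81 = 243
prod[16] = 2·max(14,162) = 2·162 = 324
One optimal split: 3 + 3 + 3 + 3 + 2 + 2; product 3·3·3·3·2·2 = 324.

324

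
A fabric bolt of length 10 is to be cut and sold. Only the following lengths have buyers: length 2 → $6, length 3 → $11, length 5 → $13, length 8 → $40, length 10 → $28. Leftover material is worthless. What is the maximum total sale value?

Let f[k] be the best obtainable value from length k. For each k, try every first piece i and keep the best of price[i] + f[k−i].
f[1] = 0
f[2] = 6
f[3] = 11
f[4] = 12  (first piece 2, then f[2]=6)
f[5] = 17  (first piece 2, then f[3]=11)
f[6] = 22  (first piece 3, then f[3]=11)
f[7] = 23  (first piece 2, then f[5]=17)
f[8] = 40
f[9] = 40
f[10] = 46  (first piece 2, then f[8]=40)
One optimal cutting: 8 + 2 → $46.

46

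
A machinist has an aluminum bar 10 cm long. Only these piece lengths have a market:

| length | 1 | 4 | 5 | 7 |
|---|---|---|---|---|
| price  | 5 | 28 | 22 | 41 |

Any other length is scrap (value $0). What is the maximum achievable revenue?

Consider every possible first cut. best[k] is the best of p[i]+best[k−i] over all sellable i≤k.
best[1] = 5
best[2] = 10  (first piece 1, then best[1]=5)
best[3] = 15  (first piece 1, then best[2]=10)
best[4] = 28
best[5] = 33  (first piece 1, then best[4]=28)
best[6] = 38  (first piece 1, then best[5]=33)
best[7] = 43  (first piece 1, then best[6]=38)
best[8] = 56  (first piece 4, then best[4]=28)
best[9] = 61  (first piece 1, then best[8]=56)
best[10] = 66  (first piece 1, then best[9]=61)
One optimal cutting: 4 + 4 + 1 + 1 → $66.

66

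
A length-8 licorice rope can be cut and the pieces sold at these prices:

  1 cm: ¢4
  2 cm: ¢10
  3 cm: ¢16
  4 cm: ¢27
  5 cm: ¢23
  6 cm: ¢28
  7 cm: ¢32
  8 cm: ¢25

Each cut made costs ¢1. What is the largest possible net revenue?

53

Let net[k] be the best obtainable value from length k. For each k, try every first piece i and keep the best of price[i] + net[k−i] minus the 1 cut fee when i<k.
net[1] = 4
net[2] = 10
net[3] = 16
net[4] = 27
net[5] = 30  (first piece 1, then net[4]=27)
net[6] = 36  (first piece 2, then net[4]=27)
net[7] = 42  (first piece 3, then net[4]=27)
net[8] = 53  (first piece 4, then net[4]=27)
One optimal plan: pieces 4 + 4 (1 cut) → ¢54 − ¢1 = ¢53.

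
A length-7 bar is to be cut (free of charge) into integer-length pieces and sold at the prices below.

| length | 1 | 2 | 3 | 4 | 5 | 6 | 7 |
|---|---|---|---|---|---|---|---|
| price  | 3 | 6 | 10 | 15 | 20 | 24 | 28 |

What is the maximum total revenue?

28

Build best[k] bottom-up: best[k] = max over allowed piece i of (p[i] + best[k−i]).
best[1] = 3
best[2] = max(3+3, 6+0) = 6
best[3] = max(3+6, 6+3, 10+0) = 10
best[4] = max(3+10, 6+6, 10+3, 15+0) = 15
best[5] = max(3+15, 6+10, 10+6, 15+3, 20+0) = 20
best[6] = max(3+20, 6+15, 10+10, 15+6, 20+3, 24+0) = 24
best[7] = max(3+24, 6+20, 10+15, …, 24+3, 28+0) = 28
Best is to sell the whole 7-meter piece uncut for $28.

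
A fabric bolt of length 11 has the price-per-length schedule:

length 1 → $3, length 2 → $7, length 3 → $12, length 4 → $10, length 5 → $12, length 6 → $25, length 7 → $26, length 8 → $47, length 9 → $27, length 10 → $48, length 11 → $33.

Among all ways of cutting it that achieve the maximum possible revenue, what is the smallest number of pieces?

Consider every possible first cut. r[k] is the best of p[i]+r[k−i] over all sellable i≤k.
r[1] = 3
r[2] = max(3+3, 7+0) = 7
r[3] = max(3+7, 7+3, 12+0) = 12
r[4] = max(3+12, 7+7, 12+3, 10+0) = 15
r[5] = max(3+15, 7+12, 12+7, 10+3, 12+0) = 19
r[6] = max(3+19, 7+15, 12+12, 10+7, 12+3, 25+0) = 25
r[7] = max(3+25, 7+19, 12+15, …, 25+3, 26+0) = 28
r[8] = max(3+28, 7+25, 12+19, …, 26+3, 47+0) = 47
r[9] = max(3+47, 7+28, 12+25, …, 47+3, 27+0) = 50
r[10] = max(3+50, 7+47, 12+28, …, 27+3, 48+0) = 54
r[11] = max(3+54, 7+50, 12+47, …, 48+3, 33+0) = 59
Maximum revenue is $59.
Now minimize piece count subject to staying optimal: for each k, pieces[k] = 1 + min over i with p[i]+r[k−i]=r[k] of pieces[k−i].
pieces[8] = 1
pieces[9] = 2
pieces[10] = 2
pieces[11] = 2

2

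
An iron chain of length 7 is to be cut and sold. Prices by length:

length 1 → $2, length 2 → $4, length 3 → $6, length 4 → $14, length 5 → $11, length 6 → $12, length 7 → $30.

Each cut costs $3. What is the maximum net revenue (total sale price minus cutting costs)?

30

Build v[k] bottom-up: v[k] = max over allowed piece i of (p[i] + v[k−i]) − 3 per cut.
v[1] = 2
v[2] = max(2+2-3, 4+0) = 4
v[3] = max(2+4-3, 4+2-3, 6+0) = 6
v[4] = max(2+6-3, 4+4-3, 6+2-3, 14+0) = 14
v[5] = max(2+14-3, 4+6-3, 6+4-3, 14+2-3, 11+0) = 13
v[6] = max(2+13-3, 4+14-3, 6+6-3, 14+4-3, 11+2-3, 12+0) = 15
v[7] = max(2+15-3, 4+13-3, 6+14-3, …, 12+2-3, 30+0) = 30
Best is to make no cuts and sell whole for $30.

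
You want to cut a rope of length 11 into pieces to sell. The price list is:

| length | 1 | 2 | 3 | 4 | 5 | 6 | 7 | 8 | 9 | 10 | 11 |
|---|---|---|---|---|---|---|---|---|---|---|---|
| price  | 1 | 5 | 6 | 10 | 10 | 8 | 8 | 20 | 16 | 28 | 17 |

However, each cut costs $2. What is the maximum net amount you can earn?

Let net[k] be the best obtainable value from length k. For each k, try every first piece i and keep the best of price[i] + net[k−i] minus the 2 cut fee when i<k.
net[1] = 1
net[2] = max(1+1-2, 5+0) = 5
net[3] = max(1+5-2, 5+1-2, 6+0) = 6
net[4] = max(1+6-2, 5+5-2, 6+1-2, 10+0) = 10
net[5] = max(1+10-2, 5+6-2, 6+5-2, 10+1-2, 10+0) = 10
net[6] = max(1+10-2, 5+10-2, 6+6-2, 10+5-2, 10+1-2, 8+0) = 13
net[7] = max(1+13-2, 5+10-2, 6+10-2, …, 8+1-2, 8+0) = 14
net[8] = max(1+14-2, 5+13-2, 6+10-2, …, 8+1-2, 20+0) = 20
net[9] = max(1+20-2, 5+14-2, 6+13-2, …, 20+1-2, 16+0) = 19
net[10] = max(1+19-2, 5+20-2, 6+14-2, …, 16+1-2, 28+0) = 28
net[11] = max(1+28-2, 5+19-2, 6+20-2, …, 28+1-2, 17+0) = 27
One optimal plan: pieces 10 + 1 (1 cut) → $29 − $2 = $27.

27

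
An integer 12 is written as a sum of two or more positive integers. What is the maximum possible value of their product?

81

Let P[k] be the best product for length k (with at least one cut). For each first piece i, the rest contributes max(k−i, P[k−i]).
Small cases: P[2]=1, P[3]=2, P[4]=4.
P[5] = 2×max(3,2) = 2×3 = 6
P[6] = 3×max(3,2) = 3×3 = 9
P[7] = 2×max(5,6) = 2×6 = 12
P[8] = 2×max(6,9) = 2×9 = 18
P[9] = 3×max(6,9) = 3×9 = 27
P[10] = 2×max(8,18) = 2×18 = 36
P[11] = 2×max(9,27) = 2×27 = 54
P[12] = 3×max(9,27) = 3×27 = 81
One optimal split: 3 + 3 + 3 + 3; product 3×3×3×3 = 81.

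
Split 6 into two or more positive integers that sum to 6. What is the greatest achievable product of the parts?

Let m[k] be the best product for length k (with at least one cut). For each first piece i, the rest contributes max(k−i, m[k−i]).
m[2] = 1×max(1,0) = 1×1 = 1
m[3] = 1×max(2,1) = 1×2 = 2
m[4] = 2×max(2,1) = 2×2 = 4
m[5] = 2×max(3,2) = 2×3 = 6
m[6] = 3×max(3,2) = 3×3 = 9
One optimal split: 3 + 3; product 3×3 = 9.

9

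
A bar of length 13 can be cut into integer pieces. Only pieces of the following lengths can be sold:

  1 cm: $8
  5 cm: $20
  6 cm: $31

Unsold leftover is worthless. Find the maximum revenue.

104

Consider every possible first cut. best[k] is the best of p[i]+best[k−i] over all sellable i≤k.
best[1] = 8
best[2] = 16  (first piece 1, then best[1]=8)
best[3] = 24  (first piece 1, then best[2]=16)
best[4] = 32  (first piece 1, then best[3]=24)
best[5] = max(8+32, 20+0) = 40
best[6] = max(8+40, 20+8, 31+0) = 48
best[7] = max(8+48, 20+16, 31+8) = 56
best[8] = max(8+56, 20+24, 31+16) = 64
best[9] = max(8+64, 20+32, 31+24) = 72
best[10] = max(8+72, 20+40, 31+32) = 80
best[11] = max(8+80, 20+48, 31+40) = 88
best[12] = max(8+88, 20+56, 31+48) = 96
best[13] = max(8+96, 20+64, 31+56) = 104
One optimal cutting: 1 + 1 + 1 + 1 + 1 + 1 + 1 + 1 + 1 + 1 + 1 + 1 + 1 → $104.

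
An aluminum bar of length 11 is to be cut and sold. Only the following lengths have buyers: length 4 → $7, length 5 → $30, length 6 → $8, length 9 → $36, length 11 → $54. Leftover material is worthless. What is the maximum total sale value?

Let r[k] be the best obtainable value from length k. For each k, try every first piece i and keep the best of price[i] + r[k−i].
r[1] = 0
r[2] = 0
r[3] = 0
r[4] = 7
r[5] = 30
r[6] = 30
r[7] = 30
r[8] = 30
r[9] = 37  (first piece 4, then r[5]=30)
r[10] = 60  (first piece 5, then r[5]=30)
r[11] = 60
One optimal cutting: pieces 5 + 5 with 1 cm of scrap → $60.

60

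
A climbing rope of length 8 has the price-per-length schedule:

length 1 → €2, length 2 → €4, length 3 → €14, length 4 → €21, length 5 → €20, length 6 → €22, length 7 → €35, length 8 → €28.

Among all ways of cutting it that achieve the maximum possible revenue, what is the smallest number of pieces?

Let r[k] be the best obtainable value from length k. For each k, try every first piece i and keep the best of price[i] + r[k−i].
r[1] = 2
r[2] = 4  (first piece 1, then r[1]=2)
r[3] = 14
r[4] = 21
r[5] = 23  (first piece 1, then r[4]=21)
r[6] = 28  (first piece 3, then r[3]=14)
r[7] = 35  (first piece 3, then r[4]=21)
r[8] = 42  (first piece 4, then r[4]=21)
Maximum revenue is €42.
Now minimize piece count subject to staying optimal: for each k, pieces[k] = 1 + min over i with p[i]+r[k−i]=r[k] of pieces[k−i].
pieces[5] = 2
pieces[6] = 2
pieces[7] = 1
pieces[8] = 2

2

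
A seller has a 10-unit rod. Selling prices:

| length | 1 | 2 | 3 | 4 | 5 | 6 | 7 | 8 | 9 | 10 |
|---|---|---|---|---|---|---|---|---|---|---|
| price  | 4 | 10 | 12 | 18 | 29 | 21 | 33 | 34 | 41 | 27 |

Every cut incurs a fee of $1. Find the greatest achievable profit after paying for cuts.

Consider every possible first cut. r[k] is the best of p[i]+r[k−i] over all sellable i≤k, charging 1 whenever i<k.
r[1] = 4
r[2] = max(4+4-1, 10+0) = 10
r[3] = max(4+10-1, 10+4-1, 12+0) = 13
r[4] = max(4+13-1, 10+10-1, 12+4-1, 18+0) = 19
r[5] = max(4+19-1, 10+13-1, 12+10-1, 18+4-1, 29+0) = 29
r[6] = max(4+29-1, 10+19-1, 12+13-1, 18+10-1, 29+4-1, 21+0) = 32
r[7] = max(4+32-1, 10+29-1, 12+19-1, …, 21+4-1, 33+0) = 38
r[8] = max(4+38-1, 10+32-1, 12+29-1, …, 33+4-1, 34+0) = 41
r[9] = max(4+41-1, 10+38-1, 12+32-1, …, 34+4-1, 41+0) = 47
r[10] = max(4+47-1, 10+41-1, 12+38-1, …, 41+4-1, 27+0) = 57
One optimal plan: pieces 5 + 5 (1 cut) → $58 − $1 = $57.

57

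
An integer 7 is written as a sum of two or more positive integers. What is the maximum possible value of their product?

12

Define m[k] = max over 1≤i<k of i · max(k−i, m[k−i]); the inner max lets the remainder stay uncut if that's better.
Small cases: m[2]=1.
m[3] = max(1*2, 2*1) = 2
m[4] = max(1*3, 2*2, 3*1) = 4
m[5] = max(1*4, 2*3, 3*2, 4*1) = 6
m[6] = max(1*6, 2*4, 3*3, 4*2, 5*1) = 9
m[7] = max(1*9, 2*6, 3*4, 4*3, 5*2, 6*1) = 12
One optimal split: 3 + 2 + 2; product 3*2*2 = 12.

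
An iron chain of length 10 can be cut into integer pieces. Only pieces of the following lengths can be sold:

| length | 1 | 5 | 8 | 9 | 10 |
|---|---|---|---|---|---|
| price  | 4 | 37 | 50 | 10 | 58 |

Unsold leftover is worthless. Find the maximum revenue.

74

Build r[k] bottom-up: r[k] = max over allowed piece i of (p[i] + r[k−i]).
r[1] = 4
r[2] = 8  (first piece 1, then r[1]=4)
r[3] = 12  (first piece 1, then r[2]=8)
r[4] = 16  (first piece 1, then r[3]=12)
r[5] = 37
r[6] = 41  (first piece 1, then r[5]=37)
r[7] = 45  (first piece 1, then r[6]=41)
r[8] = 50
r[9] = 54  (first piece 1, then r[8]=50)
r[10] = 74  (first piece 5, then r[5]=37)
One optimal cutting: 5 + 5 → $74.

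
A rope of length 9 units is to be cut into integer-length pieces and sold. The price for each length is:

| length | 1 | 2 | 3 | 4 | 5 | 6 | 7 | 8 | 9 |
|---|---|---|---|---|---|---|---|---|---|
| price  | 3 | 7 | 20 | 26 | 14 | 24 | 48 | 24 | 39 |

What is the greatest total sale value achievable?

60

Consider every possible first cut. v[k] is the best of p[i]+v[k−i] over all sellable i≤k.
v[1] = 3
v[2] = max(3+3, 7+0) = 7
v[3] = max(3+7, 7+3, 20+0) = 20
v[4] = max(3+20, 7+7, 20+3, 26+0) = 26
v[5] = max(3+26, 7+20, 20+7, 26+3, 14+0) = 29
v[6] = max(3+29, 7+26, 20+20, 26+7, 14+3, 24+0) = 40
v[7] = max(3+40, 7+29, 20+26, …, 24+3, 48+0) = 48
v[8] = max(3+48, 7+40, 20+29, …, 48+3, 24+0) = 52
v[9] = max(3+52, 7+48, 20+40, …, 24+3, 39+0) = 60
One optimal cutting: 3 + 3 + 3 → 20 + 20 + 20 = 60.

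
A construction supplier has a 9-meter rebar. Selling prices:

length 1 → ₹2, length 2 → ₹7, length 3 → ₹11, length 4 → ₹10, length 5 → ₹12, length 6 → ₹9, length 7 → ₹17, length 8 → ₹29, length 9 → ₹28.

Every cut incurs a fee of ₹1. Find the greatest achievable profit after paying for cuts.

Let v[k] be the best obtainable value from length k. For each k, try every first piece i and keep the best of price[i] + v[k−i] minus the 1 cut fee when i<k.
v[1] = 2
v[2] = max(2+2-1, 7+0) = 7
v[3] = max(2+7-1, 7+2-1, 11+0) = 11
v[4] = max(2+11-1, 7+7-1, 11+2-1, 10+0) = 13
v[5] = max(2+13-1, 7+11-1, 11+7-1, 10+2-1, 12+0) = 17
v[6] = max(2+17-1, 7+13-1, 11+11-1, 10+7-1, 12+2-1, 9+0) = 21
v[7] = max(2+21-1, 7+17-1, 11+13-1, …, 9+2-1, 17+0) = 23
v[8] = max(2+23-1, 7+21-1, 11+17-1, …, 17+2-1, 29+0) = 29
v[9] = max(2+29-1, 7+23-1, 11+21-1, …, 29+2-1, 28+0) = 31
One optimal plan: pieces 3 + 3 + 3 (2 cuts) → ₹33 − ₹2 = ₹31.

31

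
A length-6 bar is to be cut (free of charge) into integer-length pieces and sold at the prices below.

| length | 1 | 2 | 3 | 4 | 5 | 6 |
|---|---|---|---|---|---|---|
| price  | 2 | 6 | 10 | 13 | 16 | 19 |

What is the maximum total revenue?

20

Let R[k] be the best obtainable value from length k. For each k, try every first piece i and keep the best of price[i] + R[k−i].
R[1] = 2
R[2] = max(2+2, 6+0) = 6
R[3] = max(2+6, 6+2, 10+0) = 10
R[4] = max(2+10, 6+6, 10+2, 13+0) = 13
R[5] = max(2+13, 6+10, 10+6, 13+2, 16+0) = 16
R[6] = max(2+16, 6+13, 10+10, 13+6, 16+2, 19+0) = 20
One optimal cutting: 3 + 3 → 10 + 10 = 20.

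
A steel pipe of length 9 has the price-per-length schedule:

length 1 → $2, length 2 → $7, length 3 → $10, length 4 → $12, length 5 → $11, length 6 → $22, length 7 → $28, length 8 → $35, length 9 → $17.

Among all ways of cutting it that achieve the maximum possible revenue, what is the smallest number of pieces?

Let r[k] be the best obtainable value from length k. For each k, try every first piece i and keep the best of price[i] + r[k−i].
r[1] = 2
r[2] = max(2+2, 7+0) = 7
r[3] = max(2+7, 7+2, 10+0) = 10
r[4] = max(2+10, 7+7, 10+2, 12+0) = 14
r[5] = max(2+14, 7+10, 10+7, 12+2, 11+0) = 17
r[6] = max(2+17, 7+14, 10+10, 12+7, 11+2, 22+0) = 22
r[7] = max(2+22, 7+17, 10+14, …, 22+2, 28+0) = 28
r[8] = max(2+28, 7+22, 10+17, …, 28+2, 35+0) = 35
r[9] = max(2+35, 7+28, 10+22, …, 35+2, 17+0) = 37
Maximum revenue is $37.
Now minimize piece count subject to staying optimal: for each k, pieces[k] = 1 + min over i with p[i]+r[k−i]=r[k] of pieces[k−i].
pieces[6] = 1
pieces[7] = 1
pieces[8] = 1
pieces[9] = 2

2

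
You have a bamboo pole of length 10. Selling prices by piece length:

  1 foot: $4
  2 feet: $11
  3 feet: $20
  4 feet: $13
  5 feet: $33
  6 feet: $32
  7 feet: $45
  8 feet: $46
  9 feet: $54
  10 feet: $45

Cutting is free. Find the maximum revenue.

Consider every possible first cut. R[k] is the best of p[i]+R[k−i] over all sellable i≤k.
R[1] = 4
R[2] = 11
R[3] = 20
R[4] = 24  (first piece 1, then R[3]=20)
R[5] = 33
R[6] = 40  (first piece 3, then R[3]=20)
R[7] = 45
R[8] = 53  (first piece 3, then R[5]=33)
R[9] = 60  (first piece 3, then R[6]=40)
R[10] = 66  (first piece 5, then R[5]=33)
One optimal cutting: 5 + 5 → $33 + $33 = $66.

66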